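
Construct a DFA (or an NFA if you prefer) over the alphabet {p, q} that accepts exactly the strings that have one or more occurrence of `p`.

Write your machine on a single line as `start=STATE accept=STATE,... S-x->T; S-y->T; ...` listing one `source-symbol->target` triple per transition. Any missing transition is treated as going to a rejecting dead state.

Only the number of `p`s matters, and only up to 2. Make a chain s0 → s1 → s2 advanced by each `p` (with s2 absorbing); every other symbol self-loops. The accepting set is {s1, s2}.
3 states suffice.
        p   q  
>  s0   s1  s0 
 * s1   s2  s1 
 * s2   s2  s2 
(> = start, * = accepting)

start=s0; accept=s1,s2; s0-p->s1; s0-q->s0; s1-p->s2; s1-q->s1; s2-p->s2; s2-q->s2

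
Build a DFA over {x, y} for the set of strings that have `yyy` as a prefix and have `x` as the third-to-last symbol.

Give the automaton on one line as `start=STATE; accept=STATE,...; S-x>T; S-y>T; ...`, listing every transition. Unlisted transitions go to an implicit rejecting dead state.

start=q0; accept=q19,q20,q21,q22; q0-x>q1; q0-y>q2; q1-x>q3; q1-y>q4; q2-x>q5; q2-y>q6; q3-x>q7; q3-y>q8; q4-x>q9; q4-y>q10; q5-x>q11; q5-y>q12; q6-x>q13; q6-y>q14; q7-x>q7; q7-y>q8; q8-x>q9; q8-y>q10; q9-x>q11; q9-y>q12; q10-x>q13; q10-y>q15; q11-x>q7; q11-y>q8; q12-x>q9; q12-y>q10; q13-x>q11; q13-y>q12; q14-x>q16; q14-y>q14; q15-x>q13; q15-y>q15; q16-x>q17; q16-y>q18; q17-x>q19; q17-y>q20; q18-x>q21; q18-y>q22; q19-x>q19; q19-y>q20; q20-x>q21; q20-y>q22; q21-x>q17; q21-y>q18; q22-x>q16; q22-y>q14

Handle the two conditions separately and then intersect. One (5 states) tracks whether the input so far still matches the prefix `yyy`; the other (15 states) tracks the last 3 symbols read. Each combined state is a pair, one component from each; accept when both components accept.
          x    y  
>  q0     q1   q2 
   q1     q3   q4 
   q2     q5   q6 
   q3     q7   q8 
   q4     q9  q10 
   q5    q11  q12 
   q6    q13  q14 
   q7     q7   q8 
   q8     q9  q10 
   q9    q11  q12 
   q10   q13  q15 
   q11    q7   q8 
   q12    q9  q10 
   q13   q11  q12 
   q14   q16  q14 
   q15   q13  q15 
   q16   q17  q18 
   q17   q19  q20 
   q18   q21  q22 
 * q19   q19  q20 
 * q20   q21  q22 
 * q21   q17  q18 
 * q22   q16  q14 
(> = start, * = accepting)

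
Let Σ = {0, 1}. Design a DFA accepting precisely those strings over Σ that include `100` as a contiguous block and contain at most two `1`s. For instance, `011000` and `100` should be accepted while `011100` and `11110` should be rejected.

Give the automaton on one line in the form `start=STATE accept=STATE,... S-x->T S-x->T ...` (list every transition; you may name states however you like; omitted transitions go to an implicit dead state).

start=S0 accept=S4,S7 S0-0->S0 S0-1->S1 S1-0->S2 S1-1->S3 S2-0->S4 S2-1->S3 S3-0->S5 S3-1->S6 S4-0->S4 S4-1->S7 S5-0->S7 S5-1->S6 S6-0->S6 S6-1->S6 S7-0->S7 S7-1->S6

Handle the two conditions separately and then intersect. The first has 4 states tracking whether and how much of `100` has been seen; the second has 4 states tracking the count of `1`s, saturating at 3. A product state is a pair (one from each), accepting exactly when both do. Equivalent product states are then merged.
With 8 states:
        0   1  
>  S0   S0  S1 
   S1   S2  S3 
   S2   S4  S3 
   S3   S5  S6 
 * S4   S4  S7 
   S5   S7  S6 
   S6   S6  S6 
 * S7   S7  S6 
(> = start, * = accepting)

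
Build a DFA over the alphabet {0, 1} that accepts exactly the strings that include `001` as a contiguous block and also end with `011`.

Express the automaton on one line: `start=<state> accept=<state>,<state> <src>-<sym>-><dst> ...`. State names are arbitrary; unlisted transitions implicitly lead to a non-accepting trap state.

start=q0 accept=q4 q0-0->q1 q0-1->q0 q1-0->q2 q1-1->q0 q2-0->q2 q2-1->q3 q3-0->q2 q3-1->q4 q4-0->q2 q4-1->q5 q5-0->q2 q5-1->q5

Build one automaton per condition and run them in lockstep. One (4 states) tracks whether and how much of `001` has been seen; the other (4 states) tracks how much of the suffix `011` has currently been matched. Each combined state is a pair, one component from each; accept when both components accept. Minimizing collapses redundant product states.
        0   1  
>  q0   q1  q0 
   q1   q2  q0 
   q2   q2  q3 
   q3   q2  q4 
 * q4   q2  q5 
   q5   q2  q5 
(> = start, * = accepting)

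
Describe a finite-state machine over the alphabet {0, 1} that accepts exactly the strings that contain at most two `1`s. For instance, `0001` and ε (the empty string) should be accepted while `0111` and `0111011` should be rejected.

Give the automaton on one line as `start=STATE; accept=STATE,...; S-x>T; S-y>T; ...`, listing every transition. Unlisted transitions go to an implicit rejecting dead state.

start=S0; accept=S0,S1,S2; S0-0>S0; S0-1>S1; S1-0>S1; S1-1>S2; S2-0>S2; S2-1>S3; S3-0>S3; S3-1>S3

Count `1`s, saturating at 3: states S0 through S2 mean 0 through 2 `1`s seen; S3 means more than 2. Each `1` increments (capped at S3); other symbols loop. Accept from {S0, S1, S2}.
A 4-state machine:
        0   1  
>* S0   S0  S1 
 * S1   S1  S2 
 * S2   S2  S3 
   S3   S3  S3 
(> = start, * = accepting)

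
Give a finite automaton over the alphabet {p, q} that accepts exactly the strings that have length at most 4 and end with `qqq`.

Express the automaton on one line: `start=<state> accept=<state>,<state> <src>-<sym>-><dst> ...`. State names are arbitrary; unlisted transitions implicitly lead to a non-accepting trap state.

Handle the two conditions separately and then intersect. The first has 6 states tracking the input length, saturating at 5; the second has 4 states tracking how much of the suffix `qqq` has currently been matched. A product state is a pair (one from each), accepting exactly when both do.
       p  q 
>  A   B  C 
   B   D  E 
   C   D  F 
   D   G  H 
   E   G  I 
   F   G  J 
   G   K  L 
   H   K  M 
   I   K  N 
 * J   K  N 
   K   O  P 
   L   O  Q 
   M   O  R 
 * N   O  R 
   O   O  P 
   P   O  Q 
   Q   O  R 
   R   O  R 
(> = start, * = accepting)

start=A accept=J,N A-p->B A-q->C B-p->D B-q->E C-p->D C-q->F D-p->G D-q->H E-p->G E-q->I F-p->G F-q->J G-p->K G-q->L H-p->K H-q->M I-p->K I-q->N J-p->K J-q->N K-p->O K-q->P L-p->O L-q->Q M-p->O M-q->R N-p->O N-q->R O-p->O O-q->P P-p->O P-q->Q Q-p->O Q-q->R R-p->O R-q->R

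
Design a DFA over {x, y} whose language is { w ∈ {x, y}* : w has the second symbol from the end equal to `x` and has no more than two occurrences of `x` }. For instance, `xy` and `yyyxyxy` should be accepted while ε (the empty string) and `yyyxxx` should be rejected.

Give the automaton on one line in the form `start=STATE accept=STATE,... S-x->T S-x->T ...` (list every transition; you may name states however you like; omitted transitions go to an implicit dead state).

Handle the two conditions separately and then intersect. One (7 states) tracks the last 2 symbols read; the other (4 states) tracks the count of `x`s, saturating at 3. Each combined state is a pair, one component from each; accept when both components accept. Equivalent product states are then merged.
8 states suffice.
        x   y  
>  S0   S1  S0 
   S1   S2  S3 
 * S2   S4  S5 
 * S3   S6  S7 
   S4   S4  S4 
 * S5   S4  S4 
   S6   S4  S5 
   S7   S6  S7 
(> = start, * = accepting)

start=S0 accept=S2,S3,S5 S0-x->S1 S0-y->S0 S1-x->S2 S1-y->S3 S2-x->S4 S2-y->S5 S3-x->S6 S3-y->S7 S4-x->S4 S4-y->S4 S5-x->S4 S5-y->S4 S6-x->S4 S6-y->S5 S7-x->S6 S7-y->S7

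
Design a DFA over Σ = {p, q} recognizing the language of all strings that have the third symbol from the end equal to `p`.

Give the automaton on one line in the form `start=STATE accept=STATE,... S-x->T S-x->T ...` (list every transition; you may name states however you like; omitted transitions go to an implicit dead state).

start=A accept=H,I,J,K A-p->B A-q->C B-p->D B-q->E C-p->F C-q->G D-p->H D-q->I E-p->J E-q->K F-p->L F-q->M G-p->N G-q->O H-p->H H-q->I I-p->J I-q->K J-p->L J-q->M K-p->N K-q->O L-p->H L-q->I M-p->J M-q->K N-p->L N-q->M O-p->N O-q->O

A DFA must remember the last 3 symbols (since which symbol is third-to-last isn't known until the input ends). Use one state per possible window of the last ≤3 symbols; accept from those whose window starts with `p`.
       p  q 
>  A   B  C 
   B   D  E 
   C   F  G 
   D   H  I 
   E   J  K 
   F   L  M 
   G   N  O 
 * H   H  I 
 * I   J  K 
 * J   L  M 
 * K   N  O 
   L   H  I 
   M   J  K 
   N   L  M 
   O   N  O 
(> = start, * = accepting)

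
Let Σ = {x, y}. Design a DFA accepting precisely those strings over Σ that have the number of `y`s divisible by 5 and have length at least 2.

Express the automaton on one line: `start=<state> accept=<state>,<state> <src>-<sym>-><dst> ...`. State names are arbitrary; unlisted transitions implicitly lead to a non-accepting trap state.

start=q0 accept=q3 q0-x->q1 q0-y->q2 q1-x->q3 q1-y->q2 q2-x->q2 q2-y->q4 q3-x->q3 q3-y->q2 q4-x->q4 q4-y->q5 q5-x->q5 q5-y->q6 q6-x->q6 q6-y->q3

Build one automaton per condition and run them in lockstep. The first has 5 states tracking the count of `y`s modulo 5; the second has 4 states tracking the input length, saturating at 3. A product state is a pair (one from each), accepting exactly when both do. Equivalent product states are then merged.
        x   y  
>  q0   q1  q2 
   q1   q3  q2 
   q2   q2  q4 
 * q3   q3  q2 
   q4   q4  q5 
   q5   q5  q6 
   q6   q6  q3 
(> = start, * = accepting)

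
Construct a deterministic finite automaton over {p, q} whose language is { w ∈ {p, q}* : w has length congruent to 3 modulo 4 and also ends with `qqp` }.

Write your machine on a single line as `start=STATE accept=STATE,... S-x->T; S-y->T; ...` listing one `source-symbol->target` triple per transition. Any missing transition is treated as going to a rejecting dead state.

start=S0; accept=S9; S0-p->S1; S0-q->S2; S1-p->S3; S1-q->S4; S2-p->S3; S2-q->S5; S3-p->S6; S3-q->S7; S4-p->S6; S4-q->S8; S5-p->S9; S5-q->S8; S6-p->S0; S6-q->S10; S7-p->S0; S7-q->S11; S8-p->S12; S8-q->S11; S9-p->S0; S9-q->S10; S10-p->S1; S10-q->S13; S11-p->S14; S11-q->S13; S12-p->S1; S12-q->S2; S13-p->S15; S13-q->S5; S14-p->S3; S14-q->S4; S15-p->S6; S15-q->S7

Run two small machines in parallel and take their product. One (4 states) tracks the input length modulo 4; the other (4 states) tracks how much of the suffix `qqp` has currently been matched. Each combined state is a pair, one component from each; accept when both components accept.
With 16 states:
          p    q  
>  S0     S1   S2 
   S1     S3   S4 
   S2     S3   S5 
   S3     S6   S7 
   S4     S6   S8 
   S5     S9   S8 
   S6     S0  S10 
   S7     S0  S11 
   S8    S12  S11 
 * S9     S0  S10 
   S10    S1  S13 
   S11   S14  S13 
   S12    S1   S2 
   S13   S15   S5 
   S14    S3   S4 
   S15    S6   S7 
(> = start, * = accepting)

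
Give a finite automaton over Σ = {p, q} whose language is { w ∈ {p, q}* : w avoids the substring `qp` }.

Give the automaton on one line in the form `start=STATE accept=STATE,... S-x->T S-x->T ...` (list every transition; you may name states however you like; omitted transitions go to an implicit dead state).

This is the complement of 'contains `qp`'. Use the same substring-matching states — s0 through s2 holding how much of `qp` has just been matched — but flip the accepting set: everything except the trap s2 accepts.
A 3-state machine:
        p   q  
>* s0   s0  s1 
 * s1   s2  s1 
   s2   s2  s2 
(> = start, * = accepting)

start=s0 accept=s0,s1 s0-p->s0 s0-q->s1 s1-p->s2 s1-q->s1 s2-p->s2 s2-q->s2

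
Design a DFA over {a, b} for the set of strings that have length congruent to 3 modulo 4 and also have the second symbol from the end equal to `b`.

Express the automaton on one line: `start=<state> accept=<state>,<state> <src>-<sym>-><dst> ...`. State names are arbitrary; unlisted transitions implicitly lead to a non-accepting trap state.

start=S0 accept=S9,S10 S0-a->S1 S0-b->S2 S1-a->S3 S1-b->S4 S2-a->S5 S2-b->S6 S3-a->S7 S3-b->S8 S4-a->S9 S4-b->S10 S5-a->S7 S5-b->S8 S6-a->S9 S6-b->S10 S7-a->S11 S7-b->S12 S8-a->S13 S8-b->S14 S9-a->S11 S9-b->S12 S10-a->S13 S10-b->S14 S11-a->S15 S11-b->S16 S12-a->S17 S12-b->S18 S13-a->S15 S13-b->S16 S14-a->S17 S14-b->S18 S15-a->S3 S15-b->S4 S16-a->S5 S16-b->S6 S17-a->S3 S17-b->S4 S18-a->S5 S18-b->S6

Build one automaton per condition and run them in lockstep. One (4 states) tracks the input length modulo 4; the other (7 states) tracks the last 2 symbols read. Each combined state is a pair, one component from each; accept when both components accept.
19 states suffice.
          a    b  
>  S0     S1   S2 
   S1     S3   S4 
   S2     S5   S6 
   S3     S7   S8 
   S4     S9  S10 
   S5     S7   S8 
   S6     S9  S10 
   S7    S11  S12 
   S8    S13  S14 
 * S9    S11  S12 
 * S10   S13  S14 
   S11   S15  S16 
   S12   S17  S18 
   S13   S15  S16 
   S14   S17  S18 
   S15    S3   S4 
   S16    S5   S6 
   S17    S3   S4 
   S18    S5   S6 
(> = start, * = accepting)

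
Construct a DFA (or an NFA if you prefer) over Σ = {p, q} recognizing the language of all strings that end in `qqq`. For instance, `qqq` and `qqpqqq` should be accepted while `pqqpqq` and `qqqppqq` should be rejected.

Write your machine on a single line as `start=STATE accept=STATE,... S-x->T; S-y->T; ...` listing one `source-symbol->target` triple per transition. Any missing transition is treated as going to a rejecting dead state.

start=s0; accept=s3; s0-p->s0; s0-q->s1; s1-p->s0; s1-q->s2; s2-p->s0; s2-q->s3; s3-p->s0; s3-q->s3

Remember how much of `qqq` the current input suffix matches. State s0 means no match yet; s1 means the last symbol is `q`; s2 means the last 2 symbols are `qq`; s3 means the last 3 symbols are `qqq`. Only s3 accepts. On a mismatch, fall back to the longest proper suffix that is still a prefix of `qqq`.
        p   q  
>  s0   s0  s1 
   s1   s0  s2 
   s2   s0  s3 
 * s3   s0  s3 
(> = start, * = accepting)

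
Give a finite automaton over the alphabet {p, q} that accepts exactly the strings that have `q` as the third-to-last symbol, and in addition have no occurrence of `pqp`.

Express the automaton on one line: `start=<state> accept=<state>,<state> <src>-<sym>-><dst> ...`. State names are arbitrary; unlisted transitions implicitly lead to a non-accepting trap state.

Run two small machines in parallel and take their product. One (15 states) tracks the last 3 symbols read; the other (4 states) tracks partial matches of the forbidden pattern `pqp`. Each combined state is a pair, one component from each; accept when both components accept. Equivalent product states are then merged.
An 11-state machine:
       p  q 
>  A   B  C 
   B   B  D 
   C   E  F 
   D   G  F 
   E   H  I 
   F   J  K 
   G   G  G 
 * H   B  D 
 * I   G  F 
 * J   H  I 
 * K   J  K 
(> = start, * = accepting)

start=A accept=H,I,J,K A-p->B A-q->C B-p->B B-q->D C-p->E C-q->F D-p->G D-q->F E-p->H E-q->I F-p->J F-q->K G-p->G G-q->G H-p->B H-q->D I-p->G I-q->F J-p->H J-q->I K-p->J K-q->K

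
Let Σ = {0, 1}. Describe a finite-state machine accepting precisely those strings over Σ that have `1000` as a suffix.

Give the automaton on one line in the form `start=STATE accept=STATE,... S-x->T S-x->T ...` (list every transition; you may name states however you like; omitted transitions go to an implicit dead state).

Remember how much of `1000` the current input suffix matches. State s0 means no match yet; s1 means the last symbol is `1`; s2 means the last 2 symbols are `10`; s3 means the last 3 symbols are `100`; s4 means the last 4 symbols are `1000`. Only s4 accepts. On a mismatch, fall back to the longest proper suffix that is still a prefix of `1000`.
With 5 states:
        0   1  
>  s0   s0  s1 
   s1   s2  s1 
   s2   s3  s1 
   s3   s4  s1 
 * s4   s0  s1 
(> = start, * = accepting)

start=s0 accept=s4 s0-0->s0 s0-1->s1 s1-0->s2 s1-1->s1 s2-0->s3 s2-1->s1 s3-0->s4 s3-1->s1 s4-0->s0 s4-1->s1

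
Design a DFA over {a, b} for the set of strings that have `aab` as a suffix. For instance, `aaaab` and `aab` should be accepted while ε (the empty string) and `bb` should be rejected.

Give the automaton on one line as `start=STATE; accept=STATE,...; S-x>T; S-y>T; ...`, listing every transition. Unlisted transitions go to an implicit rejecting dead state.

Let each state record the length of the longest suffix of the input read so far that is also a prefix of `aab`. S1 means the last symbol is `a`; S2 means the last 2 symbols are `aa`; S3 means the last 3 symbols are `aab`. Accept only at S3, where the string currently ends in `aab`.
        a   b  
>  S0   S1  S0 
   S1   S2  S0 
   S2   S2  S3 
 * S3   S1  S0 
(> = start, * = accepting)

start=S0; accept=S3; S0-a>S1; S0-b>S0; S1-a>S2; S1-b>S0; S2-a>S2; S2-b>S3; S3-a>S1; S3-b>S0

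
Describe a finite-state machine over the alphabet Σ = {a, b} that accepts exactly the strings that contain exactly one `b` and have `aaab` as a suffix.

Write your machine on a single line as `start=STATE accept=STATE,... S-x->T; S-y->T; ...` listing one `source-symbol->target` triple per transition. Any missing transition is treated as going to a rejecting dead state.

start=s0; accept=s5; s0-a->s1; s0-b->s2; s1-a->s3; s1-b->s2; s2-a->s2; s2-b->s2; s3-a->s4; s3-b->s2; s4-a->s4; s4-b->s5; s5-a->s2; s5-b->s2

Handle the two conditions separately and then intersect. One (3 states) tracks the count of `b`s, saturating at 2; the other (5 states) tracks how much of the suffix `aaab` has currently been matched. Each combined state is a pair, one component from each; accept when both components accept. Equivalent product states are then merged.
A 6-state machine:
        a   b  
>  s0   s1  s2 
   s1   s3  s2 
   s2   s2  s2 
   s3   s4  s2 
   s4   s4  s5 
 * s5   s2  s2 
(> = start, * = accepting)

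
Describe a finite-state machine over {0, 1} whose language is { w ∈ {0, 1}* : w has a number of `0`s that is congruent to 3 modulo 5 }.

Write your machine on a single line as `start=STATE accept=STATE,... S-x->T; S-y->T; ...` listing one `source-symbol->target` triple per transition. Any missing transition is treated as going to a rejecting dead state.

start=s0; accept=s3; s0-0->s1; s0-1->s0; s1-0->s2; s1-1->s1; s2-0->s3; s2-1->s2; s3-0->s4; s3-1->s3; s4-0->s0; s4-1->s4

The only thing that matters is how many `0`s have appeared, reduced mod 5. Use one state per residue: s0 for 0, …, s4 for 4. Reading `0` moves to the next residue; anything else stays put. s3 is accepting.
        0   1  
>  s0   s1  s0 
   s1   s2  s1 
   s2   s3  s2 
 * s3   s4  s3 
   s4   s0  s4 
(> = start, * = accepting)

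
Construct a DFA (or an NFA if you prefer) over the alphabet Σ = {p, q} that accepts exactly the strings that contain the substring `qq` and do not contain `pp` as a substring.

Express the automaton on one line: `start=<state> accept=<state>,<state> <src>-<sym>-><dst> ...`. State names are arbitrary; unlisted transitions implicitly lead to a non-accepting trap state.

Build one automaton per condition and run them in lockstep. The first has 3 states tracking whether and how much of `qq` has been seen; the second has 3 states tracking partial matches of the forbidden pattern `pp`. A product state is a pair (one from each), accepting exactly when both do. Minimizing collapses redundant product states.
       p  q 
>  A   B  C 
   B   D  C 
   C   B  E 
   D   D  D 
 * E   F  E 
 * F   D  E 
(> = start, * = accepting)

start=A accept=E,F A-p->B A-q->C B-p->D B-q->C C-p->B C-q->E D-p->D D-q->D E-p->F E-q->E F-p->D F-q->E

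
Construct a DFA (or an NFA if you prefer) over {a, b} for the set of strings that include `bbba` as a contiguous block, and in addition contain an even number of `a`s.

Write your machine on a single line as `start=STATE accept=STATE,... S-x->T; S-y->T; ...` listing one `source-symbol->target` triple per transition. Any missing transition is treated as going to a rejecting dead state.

start=q0; accept=q9; q0-a->q1; q0-b->q2; q1-a->q0; q1-b->q3; q2-a->q1; q2-b->q4; q3-a->q0; q3-b->q5; q4-a->q1; q4-b->q6; q5-a->q0; q5-b->q7; q6-a->q8; q6-b->q6; q7-a->q9; q7-b->q7; q8-a->q9; q8-b->q8; q9-a->q8; q9-b->q9

Run two small machines in parallel and take their product. One (5 states) tracks whether and how much of `bbba` has been seen; the other (2 states) tracks the count of `a`s modulo 2. Each combined state is a pair, one component from each; accept when both components accept.
With 10 states:
        a   b  
>  q0   q1  q2 
   q1   q0  q3 
   q2   q1  q4 
   q3   q0  q5 
   q4   q1  q6 
   q5   q0  q7 
   q6   q8  q6 
   q7   q9  q7 
   q8   q9  q8 
 * q9   q8  q9 
(> = start, * = accepting)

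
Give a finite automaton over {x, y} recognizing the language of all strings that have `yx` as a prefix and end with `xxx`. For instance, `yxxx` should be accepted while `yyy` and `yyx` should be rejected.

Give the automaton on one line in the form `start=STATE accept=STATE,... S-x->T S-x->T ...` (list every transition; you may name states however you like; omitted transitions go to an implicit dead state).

Run two small machines in parallel and take their product. One (4 states) tracks whether the input so far still matches the prefix `yx`; the other (4 states) tracks how much of the suffix `xxx` has currently been matched. Each combined state is a pair, one component from each; accept when both components accept.
With 10 states:
        x   y  
>  S0   S1  S2 
   S1   S3  S4 
   S2   S5  S4 
   S3   S6  S4 
   S4   S1  S4 
   S5   S7  S8 
   S6   S6  S4 
   S7   S9  S8 
   S8   S5  S8 
 * S9   S9  S8 
(> = start, * = accepting)

start=S0 accept=S9 S0-x->S1 S0-y->S2 S1-x->S3 S1-y->S4 S2-x->S5 S2-y->S4 S3-x->S6 S3-y->S4 S4-x->S1 S4-y->S4 S5-x->S7 S5-y->S8 S6-x->S6 S6-y->S4 S7-x->S9 S7-y->S8 S8-x->S5 S8-y->S8 S9-x->S9 S9-y->S8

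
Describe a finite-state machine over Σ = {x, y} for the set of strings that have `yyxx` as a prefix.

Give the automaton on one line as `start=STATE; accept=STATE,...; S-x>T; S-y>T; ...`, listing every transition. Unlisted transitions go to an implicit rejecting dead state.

start=s0; accept=s4; s0-x>s5; s0-y>s1; s1-x>s5; s1-y>s2; s2-x>s3; s2-y>s5; s3-x>s4; s3-y>s5; s4-x>s4; s4-y>s4; s5-x>s5; s5-y>s5

Check the first 4 symbols one by one: s0 through s3 record how many have matched `yyxx` so far; any wrong symbol goes to the dead state s5. After all 4 match we enter the accepting sink s4.
With 6 states:
        x   y  
>  s0   s5  s1 
   s1   s5  s2 
   s2   s3  s5 
   s3   s4  s5 
 * s4   s4  s4 
   s5   s5  s5 
(> = start, * = accepting)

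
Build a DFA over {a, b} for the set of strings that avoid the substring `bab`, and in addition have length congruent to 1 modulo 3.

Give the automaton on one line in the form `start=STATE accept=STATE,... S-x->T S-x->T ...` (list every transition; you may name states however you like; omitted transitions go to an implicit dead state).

start=q0 accept=q1,q2,q9 q0-a->q1 q0-b->q2 q1-a->q3 q1-b->q4 q2-a->q5 q2-b->q4 q3-a->q0 q3-b->q6 q4-a->q7 q4-b->q6 q5-a->q0 q5-b->q8 q6-a->q9 q6-b->q2 q7-a->q1 q7-b->q10 q8-a->q10 q8-b->q10 q9-a->q3 q9-b->q11 q10-a->q11 q10-b->q11 q11-a->q8 q11-b->q8

Handle the two conditions separately and then intersect. One (4 states) tracks partial matches of the forbidden pattern `bab`; the other (3 states) tracks the input length modulo 3. Each combined state is a pair, one component from each; accept when both components accept.
12 states suffice.
          a    b  
>  q0     q1   q2 
 * q1     q3   q4 
 * q2     q5   q4 
   q3     q0   q6 
   q4     q7   q6 
   q5     q0   q8 
   q6     q9   q2 
   q7     q1  q10 
   q8    q10  q10 
 * q9     q3  q11 
   q10   q11  q11 
   q11    q8   q8 
(> = start, * = accepting)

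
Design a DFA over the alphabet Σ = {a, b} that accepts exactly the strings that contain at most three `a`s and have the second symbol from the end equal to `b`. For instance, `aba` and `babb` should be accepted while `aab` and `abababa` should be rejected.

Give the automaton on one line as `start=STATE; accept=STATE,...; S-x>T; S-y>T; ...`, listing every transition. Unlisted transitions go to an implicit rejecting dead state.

Run two small machines in parallel and take their product. One (5 states) tracks the count of `a`s, saturating at 4; the other (7 states) tracks the last 2 symbols read. Each combined state is a pair, one component from each; accept when both components accept.
          a    b  
>  S0     S1   S2 
   S1     S3   S4 
   S2     S5   S6 
   S3     S7   S8 
   S4     S9  S10 
 * S5     S3   S4 
 * S6     S5   S6 
   S7    S11  S12 
   S8    S13  S14 
 * S9     S7   S8 
 * S10    S9  S10 
   S11   S11  S15 
   S12   S16  S17 
 * S13   S11  S12 
 * S14   S13  S14 
   S15   S16  S18 
   S16   S11  S15 
 * S17   S16  S17 
   S18   S16  S18 
(> = start, * = accepting)

start=S0; accept=S5,S6,S9,S10,S13,S14,S17; S0-a>S1; S0-b>S2; S1-a>S3; S1-b>S4; S2-a>S5; S2-b>S6; S3-a>S7; S3-b>S8; S4-a>S9; S4-b>S10; S5-a>S3; S5-b>S4; S6-a>S5; S6-b>S6; S7-a>S11; S7-b>S12; S8-a>S13; S8-b>S14; S9-a>S7; S9-b>S8; S10-a>S9; S10-b>S10; S11-a>S11; S11-b>S15; S12-a>S16; S12-b>S17; S13-a>S11; S13-b>S12; S14-a>S13; S14-b>S14; S15-a>S16; S15-b>S18; S16-a>S11; S16-b>S15; S17-a>S16; S17-b>S17; S18-a>S16; S18-b>S18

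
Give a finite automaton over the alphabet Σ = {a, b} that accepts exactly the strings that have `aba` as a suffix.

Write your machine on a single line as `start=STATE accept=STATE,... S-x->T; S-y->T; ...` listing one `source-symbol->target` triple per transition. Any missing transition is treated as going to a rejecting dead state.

Let each state record the length of the longest suffix of the input read so far that is also a prefix of `aba`. q1 means the last symbol is `a`; q2 means the last 2 symbols are `ab`; q3 means the last 3 symbols are `aba`. Accept only at q3, where the string currently ends in `aba`.
A 4-state machine:
        a   b  
>  q0   q1  q0 
   q1   q1  q2 
   q2   q3  q0 
 * q3   q1  q2 
(> = start, * = accepting)

start=q0; accept=q3; q0-a->q1; q0-b->q0; q1-a->q1; q1-b->q2; q2-a->q3; q2-b->q0; q3-a->q1; q3-b->q2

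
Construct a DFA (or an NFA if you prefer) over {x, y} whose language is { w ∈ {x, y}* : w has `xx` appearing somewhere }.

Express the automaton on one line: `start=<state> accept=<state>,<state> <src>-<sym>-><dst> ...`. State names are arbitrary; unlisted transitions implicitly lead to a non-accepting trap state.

start=A accept=C A-x->B A-y->A B-x->C B-y->A C-x->C C-y->C

States A..B record the length of the longest prefix of `xx` that matches the current input suffix. Reaching C means `xx` has been seen, and we stay there forever. Accept from C.
       x  y 
>  A   B  A 
   B   C  A 
 * C   C  C 
(> = start, * = accepting)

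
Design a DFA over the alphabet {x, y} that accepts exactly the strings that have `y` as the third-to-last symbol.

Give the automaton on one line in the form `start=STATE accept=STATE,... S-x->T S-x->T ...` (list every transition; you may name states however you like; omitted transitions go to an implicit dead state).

start=q0 accept=q11,q12,q13,q14 q0-x->q1 q0-y->q2 q1-x->q3 q1-y->q4 q2-x->q5 q2-y->q6 q3-x->q7 q3-y->q8 q4-x->q9 q4-y->q10 q5-x->q11 q5-y->q12 q6-x->q13 q6-y->q14 q7-x->q7 q7-y->q8 q8-x->q9 q8-y->q10 q9-x->q11 q9-y->q12 q10-x->q13 q10-y->q14 q11-x->q7 q11-y->q8 q12-x->q9 q12-y->q10 q13-x->q11 q13-y->q12 q14-x->q13 q14-y->q14

A DFA must remember the last 3 symbols (since which symbol is third-to-last isn't known until the input ends). Use one state per possible window of the last ≤3 symbols; accept from those whose window starts with `y`.
With 15 states:
          x    y  
>  q0     q1   q2 
   q1     q3   q4 
   q2     q5   q6 
   q3     q7   q8 
   q4     q9  q10 
   q5    q11  q12 
   q6    q13  q14 
   q7     q7   q8 
   q8     q9  q10 
   q9    q11  q12 
   q10   q13  q14 
 * q11    q7   q8 
 * q12    q9  q10 
 * q13   q11  q12 
 * q14   q13  q14 
(> = start, * = accepting)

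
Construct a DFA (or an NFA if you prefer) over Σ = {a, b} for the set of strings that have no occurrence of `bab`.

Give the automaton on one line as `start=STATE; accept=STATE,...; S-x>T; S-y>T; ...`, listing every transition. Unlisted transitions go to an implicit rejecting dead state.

start=s0; accept=s0,s1,s2; s0-a>s0; s0-b>s1; s1-a>s2; s1-b>s1; s2-a>s0; s2-b>s3; s3-a>s3; s3-b>s3

Track partial matches of the forbidden pattern `bab`. State s3 is a dead state reached once `bab` has occurred; every other state accepts. s0 means no part of `bab` is currently matched.
        a   b  
>* s0   s0  s1 
 * s1   s2  s1 
 * s2   s0  s3 
   s3   s3  s3 
(> = start, * = accepting)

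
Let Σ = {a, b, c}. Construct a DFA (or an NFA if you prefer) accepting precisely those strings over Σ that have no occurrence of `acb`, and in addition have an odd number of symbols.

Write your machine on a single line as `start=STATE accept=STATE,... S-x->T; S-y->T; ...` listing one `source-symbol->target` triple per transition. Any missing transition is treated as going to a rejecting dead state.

start=q0; accept=q1,q2,q5; q0-a->q1; q0-b->q2; q0-c->q2; q1-a->q3; q1-b->q0; q1-c->q4; q2-a->q3; q2-b->q0; q2-c->q0; q3-a->q1; q3-b->q2; q3-c->q5; q4-a->q1; q4-b->q6; q4-c->q2; q5-a->q3; q5-b->q6; q5-c->q0; q6-a->q6; q6-b->q6; q6-c->q6

Run two small machines in parallel and take their product. One (4 states) tracks partial matches of the forbidden pattern `acb`; the other (2 states) tracks the input length modulo 2. Each combined state is a pair, one component from each; accept when both components accept. After merging equivalent states the machine shrinks.
        a   b   c  
>  q0   q1  q2  q2 
 * q1   q3  q0  q4 
 * q2   q3  q0  q0 
   q3   q1  q2  q5 
   q4   q1  q6  q2 
 * q5   q3  q6  q0 
   q6   q6  q6  q6 
(> = start, * = accepting)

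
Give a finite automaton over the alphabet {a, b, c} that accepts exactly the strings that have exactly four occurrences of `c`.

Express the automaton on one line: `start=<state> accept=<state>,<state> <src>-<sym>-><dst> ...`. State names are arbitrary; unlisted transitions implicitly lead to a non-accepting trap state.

Count `c`s, saturating at 5: states s0 through s4 mean 0 through 4 `c`s seen; s5 means more than 4. Each `c` increments (capped at s5); other symbols loop. Accept from {s4}.
6 states suffice.
        a   b   c  
>  s0   s0  s0  s1 
   s1   s1  s1  s2 
   s2   s2  s2  s3 
   s3   s3  s3  s4 
 * s4   s4  s4  s5 
   s5   s5  s5  s5 
(> = start, * = accepting)

start=s0 accept=s4 s0-a->s0 s0-b->s0 s0-c->s1 s1-a->s1 s1-b->s1 s1-c->s2 s2-a->s2 s2-b->s2 s2-c->s3 s3-a->s3 s3-b->s3 s3-c->s4 s4-a->s4 s4-b->s4 s4-c->s5 s5-a->s5 s5-b->s5 s5-c->s5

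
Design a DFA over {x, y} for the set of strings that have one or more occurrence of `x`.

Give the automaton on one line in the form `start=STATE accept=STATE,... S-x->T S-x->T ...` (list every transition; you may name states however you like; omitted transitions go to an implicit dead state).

Only the number of `x`s matters, and only up to 2. Make a chain A → B → C advanced by each `x` (with C absorbing); every other symbol self-loops. The accepting set is {B, C}.
With 3 states:
       x  y 
>  A   B  A 
 * B   C  B 
 * C   C  C 
(> = start, * = accepting)

start=A accept=B,C A-x->B A-y->A B-x->C B-y->B C-x->C C-y->C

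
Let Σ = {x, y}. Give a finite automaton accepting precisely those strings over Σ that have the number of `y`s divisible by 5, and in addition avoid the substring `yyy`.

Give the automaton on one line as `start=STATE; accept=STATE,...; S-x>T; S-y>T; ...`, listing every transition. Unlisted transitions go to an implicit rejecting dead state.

Handle the two conditions separately and then intersect. One (5 states) tracks the count of `y`s modulo 5; the other (4 states) tracks partial matches of the forbidden pattern `yyy`. Each combined state is a pair, one component from each; accept when both components accept. After merging equivalent states the machine shrinks.
With 16 states:
          x    y  
>* S0     S0   S1 
   S1     S2   S3 
   S2     S2   S4 
   S3     S5   S6 
   S4     S5   S7 
   S5     S5   S8 
   S6     S6   S6 
   S7     S9   S6 
   S8     S9  S10 
   S9     S9  S11 
   S10   S12   S6 
   S11   S12  S13 
   S12   S12  S14 
 * S13    S0   S6 
 * S14    S0  S15 
   S15    S2   S6 
(> = start, * = accepting)

start=S0; accept=S0,S13,S14; S0-x>S0; S0-y>S1; S1-x>S2; S1-y>S3; S2-x>S2; S2-y>S4; S3-x>S5; S3-y>S6; S4-x>S5; S4-y>S7; S5-x>S5; S5-y>S8; S6-x>S6; S6-y>S6; S7-x>S9; S7-y>S6; S8-x>S9; S8-y>S10; S9-x>S9; S9-y>S11; S10-x>S12; S10-y>S6; S11-x>S12; S11-y>S13; S12-x>S12; S12-y>S14; S13-x>S0; S13-y>S6; S14-x>S0; S14-y>S15; S15-x>S2; S15-y>S6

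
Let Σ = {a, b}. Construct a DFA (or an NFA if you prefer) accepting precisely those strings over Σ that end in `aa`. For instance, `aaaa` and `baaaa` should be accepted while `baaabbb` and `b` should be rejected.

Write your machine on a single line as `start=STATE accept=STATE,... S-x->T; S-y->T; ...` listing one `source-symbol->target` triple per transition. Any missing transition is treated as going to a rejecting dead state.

Let each state record the length of the longest suffix of the input read so far that is also a prefix of `aa`. s1 means the last symbol is `a`; s2 means the last 2 symbols are `aa`. Accept only at s2, where the string currently ends in `aa`.
        a   b  
>  s0   s1  s0 
   s1   s2  s0 
 * s2   s2  s0 
(> = start, * = accepting)

start=s0; accept=s2; s0-a->s1; s0-b->s0; s1-a->s2; s1-b->s0; s2-a->s2; s2-b->s0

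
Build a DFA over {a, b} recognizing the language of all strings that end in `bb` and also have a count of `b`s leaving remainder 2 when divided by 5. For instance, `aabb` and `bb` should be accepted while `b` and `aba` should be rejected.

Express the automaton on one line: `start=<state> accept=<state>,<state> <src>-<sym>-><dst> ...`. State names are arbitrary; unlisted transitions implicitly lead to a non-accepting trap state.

Build one automaton per condition and run them in lockstep. One (3 states) tracks how much of the suffix `bb` has currently been matched; the other (5 states) tracks the count of `b`s modulo 5. Each combined state is a pair, one component from each; accept when both components accept. Equivalent product states are then merged.
7 states suffice.
        a   b  
>  S0   S0  S1 
   S1   S2  S3 
   S2   S2  S4 
 * S3   S4  S5 
   S4   S4  S5 
   S5   S5  S6 
   S6   S6  S0 
(> = start, * = accepting)

start=S0 accept=S3 S0-a->S0 S0-b->S1 S1-a->S2 S1-b->S3 S2-a->S2 S2-b->S4 S3-a->S4 S3-b->S5 S4-a->S4 S4-b->S5 S5-a->S5 S5-b->S6 S6-a->S6 S6-b->S0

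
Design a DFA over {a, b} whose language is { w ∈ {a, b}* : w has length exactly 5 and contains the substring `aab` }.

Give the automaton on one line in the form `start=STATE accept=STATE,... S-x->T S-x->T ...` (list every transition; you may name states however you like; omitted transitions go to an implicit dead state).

Build one automaton per condition and run them in lockstep. One (7 states) tracks the input length, saturating at 6; the other (4 states) tracks whether and how much of `aab` has been seen. Each combined state is a pair, one component from each; accept when both components accept. After merging equivalent states the machine shrinks.
13 states suffice.
          a    b  
>  q0     q1   q2 
   q1     q3   q4 
   q2     q5   q4 
   q3     q6   q7 
   q4     q8   q9 
   q5     q6   q9 
   q6    q10  q11 
   q7    q11  q11 
   q8    q10   q9 
   q9     q9   q9 
   q10    q9  q12 
   q11   q12  q12 
 * q12    q9   q9 
(> = start, * = accepting)

start=q0 accept=q12 q0-a->q1 q0-b->q2 q1-a->q3 q1-b->q4 q2-a->q5 q2-b->q4 q3-a->q6 q3-b->q7 q4-a->q8 q4-b->q9 q5-a->q6 q5-b->q9 q6-a->q10 q6-b->q11 q7-a->q11 q7-b->q11 q8-a->q10 q8-b->q9 q9-a->q9 q9-b->q9 q10-a->q9 q10-b->q12 q11-a->q12 q11-b->q12 q12-a->q9 q12-b->q9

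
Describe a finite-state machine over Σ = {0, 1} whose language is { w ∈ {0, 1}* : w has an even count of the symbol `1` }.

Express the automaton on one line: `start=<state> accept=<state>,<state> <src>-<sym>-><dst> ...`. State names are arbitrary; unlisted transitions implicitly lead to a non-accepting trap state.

start=q0 accept=q0 q0-0->q0 q0-1->q1 q1-0->q1 q1-1->q0

Keep the running count of `1`s modulo 2: each `1` advances along the cycle q0 → q1 → q0 while other symbols loop. Accept at q0.
        0   1  
>* q0   q0  q1 
   q1   q1  q0 
(> = start, * = accepting)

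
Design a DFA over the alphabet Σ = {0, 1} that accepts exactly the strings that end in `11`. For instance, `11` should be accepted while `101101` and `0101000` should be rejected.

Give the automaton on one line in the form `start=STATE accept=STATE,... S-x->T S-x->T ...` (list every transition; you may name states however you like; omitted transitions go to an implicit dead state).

start=q0 accept=q2 q0-0->q0 q0-1->q1 q1-0->q0 q1-1->q2 q2-0->q0 q2-1->q2

Let each state record the length of the longest suffix of the input read so far that is also a prefix of `11`. q1 means the last symbol is `1`; q2 means the last 2 symbols are `11`. Accept only at q2, where the string currently ends in `11`.
With 3 states:
        0   1  
>  q0   q0  q1 
   q1   q0  q2 
 * q2   q0  q2 
(> = start, * = accepting)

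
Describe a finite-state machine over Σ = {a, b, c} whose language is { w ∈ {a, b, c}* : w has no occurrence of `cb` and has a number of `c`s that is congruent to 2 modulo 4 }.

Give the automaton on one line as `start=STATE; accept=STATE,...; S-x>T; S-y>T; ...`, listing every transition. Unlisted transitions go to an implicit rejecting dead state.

start=q0; accept=q4,q5; q0-a>q0; q0-b>q0; q0-c>q1; q1-a>q2; q1-b>q3; q1-c>q4; q2-a>q2; q2-b>q2; q2-c>q4; q3-a>q3; q3-b>q3; q3-c>q3; q4-a>q5; q4-b>q3; q4-c>q6; q5-a>q5; q5-b>q5; q5-c>q6; q6-a>q7; q6-b>q3; q6-c>q8; q7-a>q7; q7-b>q7; q7-c>q8; q8-a>q0; q8-b>q3; q8-c>q1

Handle the two conditions separately and then intersect. One (3 states) tracks partial matches of the forbidden pattern `cb`; the other (4 states) tracks the count of `c`s modulo 4. Each combined state is a pair, one component from each; accept when both components accept. Minimizing collapses redundant product states.
        a   b   c  
>  q0   q0  q0  q1 
   q1   q2  q3  q4 
   q2   q2  q2  q4 
   q3   q3  q3  q3 
 * q4   q5  q3  q6 
 * q5   q5  q5  q6 
   q6   q7  q3  q8 
   q7   q7  q7  q8 
   q8   q0  q3  q1 
(> = start, * = accepting)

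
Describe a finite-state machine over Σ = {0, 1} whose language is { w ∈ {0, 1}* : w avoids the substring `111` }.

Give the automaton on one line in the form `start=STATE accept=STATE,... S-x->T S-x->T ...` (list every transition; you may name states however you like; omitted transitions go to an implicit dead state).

start=q0 accept=q0,q1,q2 q0-0->q0 q0-1->q1 q1-0->q0 q1-1->q2 q2-0->q0 q2-1->q3 q3-0->q3 q3-1->q3

Track partial matches of the forbidden pattern `111`. State q3 is a dead state reached once `111` has occurred; every other state accepts. q0 means no part of `111` is currently matched.
A 4-state machine:
        0   1  
>* q0   q0  q1 
 * q1   q0  q2 
 * q2   q0  q3 
   q3   q3  q3 
(> = start, * = accepting)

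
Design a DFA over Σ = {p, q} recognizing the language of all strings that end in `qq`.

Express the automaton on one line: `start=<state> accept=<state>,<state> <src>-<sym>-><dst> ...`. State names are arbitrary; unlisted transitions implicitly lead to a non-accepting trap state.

start=A accept=C A-p->A A-q->B B-p->A B-q->C C-p->A C-q->C

Let each state record the length of the longest suffix of the input read so far that is also a prefix of `qq`. B means the last symbol is `q`; C means the last 2 symbols are `qq`. Accept only at C, where the string currently ends in `qq`.
With 3 states:
       p  q 
>  A   A  B 
   B   A  C 
 * C   A  C 
(> = start, * = accepting)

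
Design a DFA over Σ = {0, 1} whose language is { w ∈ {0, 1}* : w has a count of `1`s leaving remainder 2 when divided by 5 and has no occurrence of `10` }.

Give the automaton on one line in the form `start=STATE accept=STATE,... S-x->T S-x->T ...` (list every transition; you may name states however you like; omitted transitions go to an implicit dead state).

start=q0 accept=q3 q0-0->q0 q0-1->q1 q1-0->q2 q1-1->q3 q2-0->q2 q2-1->q2 q3-0->q2 q3-1->q4 q4-0->q2 q4-1->q5 q5-0->q2 q5-1->q6 q6-0->q2 q6-1->q1

Run two small machines in parallel and take their product. One (5 states) tracks the count of `1`s modulo 5; the other (3 states) tracks partial matches of the forbidden pattern `10`. Each combined state is a pair, one component from each; accept when both components accept. Equivalent product states are then merged.
A 7-state machine:
        0   1  
>  q0   q0  q1 
   q1   q2  q3 
   q2   q2  q2 
 * q3   q2  q4 
   q4   q2  q5 
   q5   q2  q6 
   q6   q2  q1 
(> = start, * = accepting)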